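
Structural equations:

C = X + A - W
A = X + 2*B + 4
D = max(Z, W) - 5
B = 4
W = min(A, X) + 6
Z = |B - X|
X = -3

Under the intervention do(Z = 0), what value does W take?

Intervening sets Z = 0 and removes its equation (Z = |B - X|).
No directed path runs from Z to W, so W keeps its natural value.
A = X + 2*B + 4  [with X=-3, B=4]  = 9
W = min(A, X) + 6  [with A=9, X=-3]  = 3

3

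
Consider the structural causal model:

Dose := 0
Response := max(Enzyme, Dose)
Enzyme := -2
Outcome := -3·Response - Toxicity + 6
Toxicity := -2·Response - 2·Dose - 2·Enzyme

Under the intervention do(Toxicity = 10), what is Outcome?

Intervening sets Toxicity = 10 and removes its equation (Toxicity := -2·Response - 2·Dose - 2·Enzyme).
Response = max(Enzyme, Dose)  [with Enzyme=-2, Dose=0]  = 0
Outcome = -3·Response - Toxicity + 6  [with Response=0, Toxicity=10]  = -4

-4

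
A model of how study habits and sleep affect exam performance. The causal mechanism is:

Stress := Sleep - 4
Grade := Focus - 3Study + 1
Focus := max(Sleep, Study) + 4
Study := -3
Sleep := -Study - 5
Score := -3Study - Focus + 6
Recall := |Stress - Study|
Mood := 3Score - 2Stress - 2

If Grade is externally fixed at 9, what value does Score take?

13

do(Grade=9) replaces the equation Grade := Focus - 3Study + 1 with the constant Grade = 9.
Score is not downstream of the intervention, so its value is determined by the original equations.
Sleep = -Study - 5  [with Study=-3]  = -2
Focus = max(Sleep, Study) + 4  [with Sleep=-2, Study=-3]  = 2
Score = -3Study - Focus + 6  [with Study=-3, Focus=2]  = 13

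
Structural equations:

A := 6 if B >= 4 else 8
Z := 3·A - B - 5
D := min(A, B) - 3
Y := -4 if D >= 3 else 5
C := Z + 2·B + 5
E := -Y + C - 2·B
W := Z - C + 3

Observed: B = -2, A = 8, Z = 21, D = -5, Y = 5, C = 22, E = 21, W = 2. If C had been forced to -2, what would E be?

-3

Intervening sets C = -2 and removes its equation (C := Z + 2·B + 5).
A = 6 if B >= 4 else 8  [with B=-2]  = 8
D = min(A, B) - 3  [with A=8, B=-2]  = -5
Y = -4 if D >= 3 else 5  [with D=-5]  = 5
E = -Y + C - 2·B  [with Y=5, C=-2, B=-2]  = -3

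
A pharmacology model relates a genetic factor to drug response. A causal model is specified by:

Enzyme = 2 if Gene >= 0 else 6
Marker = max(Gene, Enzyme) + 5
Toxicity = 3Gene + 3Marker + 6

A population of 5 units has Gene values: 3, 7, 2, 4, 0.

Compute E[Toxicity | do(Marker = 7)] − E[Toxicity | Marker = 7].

6.6

Every unit gets Marker=7 under the intervention. Toxicity values become 36, 48, 33, 39, 27; E[Toxicity|do(Marker=7)] = 36.6.
Conditioning on Marker=7 selects the 2 unit(s) with Gene ∈ {2, 0}. Their Toxicity values: 33, 27. Mean = 30.
Difference = 36.6 − 30 = 6.6.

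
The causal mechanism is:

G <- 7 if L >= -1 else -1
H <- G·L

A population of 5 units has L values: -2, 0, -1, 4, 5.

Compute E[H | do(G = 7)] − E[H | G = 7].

Under do(G=7), G's equation is replaced by G=7 for every unit. Per-unit H: -14, 0, -7, 28, 35. Mean = 8.4.
Observing G=7 restricts to units where G's equation naturally yields 7: L ∈ {0, -1, 4, 5}. In that subpopulation H = 0, -7, 28, 35, mean 14.
Difference = 8.4 − 14 = -5.6.

-5.6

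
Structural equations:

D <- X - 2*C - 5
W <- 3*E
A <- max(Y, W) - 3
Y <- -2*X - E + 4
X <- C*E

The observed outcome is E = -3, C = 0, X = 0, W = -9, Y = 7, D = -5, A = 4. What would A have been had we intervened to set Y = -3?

-6

Under do(Y=-3), the mechanism Y <- -2*X - E + 4 is discarded; Y is fixed at -3.
W = 3*E  [with E=-3]  = -9
A = max(Y, W) - 3  [with Y=-3, W=-9]  = -6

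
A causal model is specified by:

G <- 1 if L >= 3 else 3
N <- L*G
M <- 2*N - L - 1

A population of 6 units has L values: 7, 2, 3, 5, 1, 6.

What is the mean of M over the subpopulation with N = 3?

Conditioning on N=3 selects the 2 unit(s) with L ∈ {3, 1}. Their M values: 2, 4. Mean = 3.

3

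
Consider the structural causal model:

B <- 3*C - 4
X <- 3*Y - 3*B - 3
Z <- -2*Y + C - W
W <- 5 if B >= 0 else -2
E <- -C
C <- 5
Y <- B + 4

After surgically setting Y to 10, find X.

do(Y=10) replaces the equation Y <- B + 4 with the constant Y = 10.
B = 3*C - 4  [with C=5]  = 11
X = 3*Y - 3*B - 3  [with Y=10, B=11]  = -6

-6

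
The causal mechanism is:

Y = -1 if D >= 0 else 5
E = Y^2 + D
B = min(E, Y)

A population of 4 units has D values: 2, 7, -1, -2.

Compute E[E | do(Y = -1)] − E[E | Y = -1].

-3

Every unit gets Y=-1 under the intervention. E values become 3, 8, 0, -1; E[E|do(Y=-1)] = 2.5.
Conditioning on Y=-1 selects the 2 unit(s) with D ∈ {2, 7}. Their E values: 3, 8. Mean = 5.5.
Difference = 2.5 − 5.5 = -3.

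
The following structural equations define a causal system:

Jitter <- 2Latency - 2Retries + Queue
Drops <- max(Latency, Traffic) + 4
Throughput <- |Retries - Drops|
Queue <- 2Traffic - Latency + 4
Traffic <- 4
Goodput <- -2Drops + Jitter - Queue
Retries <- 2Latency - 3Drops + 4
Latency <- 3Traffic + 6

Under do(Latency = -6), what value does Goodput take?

36

do(Latency=-6) replaces the equation Latency <- 3Traffic + 6 with the constant Latency = -6.
Queue = 2Traffic - Latency + 4  [with Traffic=4, Latency=-6]  = 18
Drops = max(Latency, Traffic) + 4  [with Latency=-6, Traffic=4]  = 8
Retries = 2Latency - 3Drops + 4  [with Latency=-6, Drops=8]  = -32
Jitter = 2Latency - 2Retries + Queue  [with Latency=-6, Retries=-32, Queue=18]  = 70
Goodput = -2Drops + Jitter - Queue  [with Drops=8, Jitter=70, Queue=18]  = 36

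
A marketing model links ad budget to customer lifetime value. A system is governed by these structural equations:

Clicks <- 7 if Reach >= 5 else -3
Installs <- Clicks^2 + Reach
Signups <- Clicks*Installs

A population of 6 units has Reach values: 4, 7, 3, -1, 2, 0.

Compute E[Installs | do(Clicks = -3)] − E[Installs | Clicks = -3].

0.9

The intervention sets Clicks=-3 in all 6 units regardless of Reach. Recomputing Installs per unit gives 13, 16, 12, 8, 11, 9; average 11.5.
Conditioning on Clicks=-3 selects the 5 unit(s) with Reach ∈ {4, 3, -1, 2, 0}. Their Installs values: 13, 12, 8, 11, 9. Mean = 10.6.
Difference = 11.5 − 10.6 = 0.9.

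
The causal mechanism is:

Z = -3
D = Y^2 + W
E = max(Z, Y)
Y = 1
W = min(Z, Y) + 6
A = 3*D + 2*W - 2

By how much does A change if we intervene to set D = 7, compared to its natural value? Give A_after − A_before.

9

Intervening sets D = 7 and removes its equation (D = Y^2 + W).
W = min(Z, Y) + 6  [with Z=-3, Y=1]  = 3
A = 3*D + 2*W - 2  [with D=7, W=3]  = 25
Without intervention: W = min(Z, Y) + 6  [with Z=-3, Y=1]  = 3; D = Y^2 + W  [with Y=1, W=3]  = 4; A = 3*D + 2*W - 2  [with D=4, W=3]  = 16.
Change = 25 − 16 = 9.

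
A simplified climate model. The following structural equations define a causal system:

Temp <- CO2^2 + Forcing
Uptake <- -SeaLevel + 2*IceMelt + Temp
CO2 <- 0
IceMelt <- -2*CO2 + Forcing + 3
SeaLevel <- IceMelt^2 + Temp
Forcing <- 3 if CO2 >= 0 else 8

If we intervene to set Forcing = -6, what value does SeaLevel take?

3

do(Forcing=-6) replaces the equation Forcing <- 3 if CO2 >= 0 else 8 with the constant Forcing = -6.
Temp = CO2^2 + Forcing  [with CO2=0, Forcing=-6]  = -6
IceMelt = -2*CO2 + Forcing + 3  [with CO2=0, Forcing=-6]  = -3
SeaLevel = IceMelt^2 + Temp  [with IceMelt=-3, Temp=-6]  = 3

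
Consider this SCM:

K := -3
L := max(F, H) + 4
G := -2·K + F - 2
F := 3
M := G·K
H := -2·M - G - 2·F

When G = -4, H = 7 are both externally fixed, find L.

11

Setting G = -4, H = 7 by intervention discards those variables' equations.
L = max(F, H) + 4  [with F=3, H=7]  = 11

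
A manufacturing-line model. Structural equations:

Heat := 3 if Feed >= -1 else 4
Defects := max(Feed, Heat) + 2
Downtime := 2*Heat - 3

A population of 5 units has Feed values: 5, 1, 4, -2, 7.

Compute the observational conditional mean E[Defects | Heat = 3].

Conditioning on Heat=3 selects the 4 unit(s) with Feed ∈ {5, 1, 4, 7}. Their Defects values: 7, 5, 6, 9. Mean = 6.75.

6.75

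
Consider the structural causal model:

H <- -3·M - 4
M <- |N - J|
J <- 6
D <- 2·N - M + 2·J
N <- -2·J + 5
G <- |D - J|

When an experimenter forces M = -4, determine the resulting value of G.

do(M=-4) replaces the equation M <- |N - J| with the constant M = -4.
N = -2·J + 5  [with J=6]  = -7
D = 2·N - M + 2·J  [with N=-7, M=-4, J=6]  = 2
G = |D - J|  [with D=2, J=6]  = 4

4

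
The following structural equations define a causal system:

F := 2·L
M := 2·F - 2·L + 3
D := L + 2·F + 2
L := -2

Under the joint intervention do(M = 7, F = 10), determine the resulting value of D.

The joint intervention fixes M = 7, F = 10, removing each variable's own equation.
D = L + 2·F + 2  [with L=-2, F=10]  = 20

20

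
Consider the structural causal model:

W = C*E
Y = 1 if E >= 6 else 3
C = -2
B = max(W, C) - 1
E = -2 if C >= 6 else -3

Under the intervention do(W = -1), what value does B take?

-2

The intervention breaks the incoming arrows to W: W = C*E no longer applies, and W = -1.
B = max(W, C) - 1  [with W=-1, C=-2]  = -2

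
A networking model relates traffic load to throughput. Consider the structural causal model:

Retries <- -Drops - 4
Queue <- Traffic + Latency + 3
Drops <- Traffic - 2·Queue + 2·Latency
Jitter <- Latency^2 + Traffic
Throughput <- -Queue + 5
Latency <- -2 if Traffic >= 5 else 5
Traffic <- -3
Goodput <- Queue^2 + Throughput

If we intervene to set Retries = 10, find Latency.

5

Under do(Retries=10), the mechanism Retries <- -Drops - 4 is discarded; Retries is fixed at 10.
No directed path runs from Retries to Latency, so Latency keeps its natural value.
Latency = -2 if Traffic >= 5 else 5  [with Traffic=-3]  = 5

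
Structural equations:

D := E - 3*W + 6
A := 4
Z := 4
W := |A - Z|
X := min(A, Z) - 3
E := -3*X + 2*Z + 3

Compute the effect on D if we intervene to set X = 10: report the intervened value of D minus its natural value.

-27

The intervention breaks the incoming arrows to X: X := min(A, Z) - 3 no longer applies, and X = 10.
E = -3*X + 2*Z + 3  [with X=10, Z=4]  = -19
W = |A - Z|  [with A=4, Z=4]  = 0
D = E - 3*W + 6  [with E=-19, W=0]  = -13
Without intervention: X = min(A, Z) - 3  [with A=4, Z=4]  = 1; E = -3*X + 2*Z + 3  [with X=1, Z=4]  = 8; W = |A - Z|  [with A=4, Z=4]  = 0; D = E - 3*W + 6  [with E=8, W=0]  = 14.
Change = -13 − 14 = -27.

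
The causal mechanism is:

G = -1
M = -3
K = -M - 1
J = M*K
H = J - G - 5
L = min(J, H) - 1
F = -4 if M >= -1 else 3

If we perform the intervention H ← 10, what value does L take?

The intervention breaks the incoming arrows to H: H = J - G - 5 no longer applies, and H = 10.
K = -M - 1  [with M=-3]  = 2
J = M*K  [with M=-3, K=2]  = -6
L = min(J, H) - 1  [with J=-6, H=10]  = -7

-7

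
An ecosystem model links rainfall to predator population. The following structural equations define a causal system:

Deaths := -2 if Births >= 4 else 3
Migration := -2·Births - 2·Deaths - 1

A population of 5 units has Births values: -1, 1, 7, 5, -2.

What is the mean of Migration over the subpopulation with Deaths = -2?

-9

E[Migration|Deaths=-2] averages over only the 2 units with Deaths=-2 (Births = 7, 5): Migration = -11, -7, mean -9.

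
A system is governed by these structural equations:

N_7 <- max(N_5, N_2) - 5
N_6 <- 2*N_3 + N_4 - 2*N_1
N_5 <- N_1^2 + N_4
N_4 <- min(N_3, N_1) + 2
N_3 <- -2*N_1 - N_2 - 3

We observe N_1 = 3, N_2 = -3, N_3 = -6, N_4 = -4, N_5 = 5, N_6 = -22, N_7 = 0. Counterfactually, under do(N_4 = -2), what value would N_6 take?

Under do(N_4=-2), the mechanism N_4 <- min(N_3, N_1) + 2 is discarded; N_4 is fixed at -2.
N_3 = -2*N_1 - N_2 - 3  [with N_1=3, N_2=-3]  = -6
N_6 = 2*N_3 + N_4 - 2*N_1  [with N_3=-6, N_4=-2, N_1=3]  = -20

-20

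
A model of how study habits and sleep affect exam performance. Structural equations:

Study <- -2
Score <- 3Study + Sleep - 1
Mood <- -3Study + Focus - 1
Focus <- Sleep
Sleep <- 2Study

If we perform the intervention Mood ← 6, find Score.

-11

The intervention breaks the incoming arrows to Mood: Mood <- -3Study + Focus - 1 no longer applies, and Mood = 6.
Since Score is not a descendant of the intervened variable, it is unaffected.
Sleep = 2Study  [with Study=-2]  = -4
Score = 3Study + Sleep - 1  [with Study=-2, Sleep=-4]  = -11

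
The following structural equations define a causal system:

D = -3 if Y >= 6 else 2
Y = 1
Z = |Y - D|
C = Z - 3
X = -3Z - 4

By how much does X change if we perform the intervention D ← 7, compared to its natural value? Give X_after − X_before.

-15

Under do(D=7), the mechanism D = -3 if Y >= 6 else 2 is discarded; D is fixed at 7.
Z = |Y - D|  [with Y=1, D=7]  = 6
X = -3Z - 4  [with Z=6]  = -22
Without intervention: D = -3 if Y >= 6 else 2  [with Y=1]  = 2; Z = |Y - D|  [with Y=1, D=2]  = 1; X = -3Z - 4  [with Z=1]  = -7.
Change = -22 − (-7) = -15.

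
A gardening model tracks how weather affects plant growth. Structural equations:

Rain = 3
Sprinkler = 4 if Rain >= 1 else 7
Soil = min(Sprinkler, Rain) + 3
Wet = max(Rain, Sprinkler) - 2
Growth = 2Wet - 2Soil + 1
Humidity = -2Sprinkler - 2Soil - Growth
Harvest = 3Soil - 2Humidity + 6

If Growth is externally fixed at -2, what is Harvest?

Under do(Growth=-2), the mechanism Growth = 2Wet - 2Soil + 1 is discarded; Growth is fixed at -2.
Sprinkler = 4 if Rain >= 1 else 7  [with Rain=3]  = 4
Soil = min(Sprinkler, Rain) + 3  [with Sprinkler=4, Rain=3]  = 6
Humidity = -2Sprinkler - 2Soil - Growth  [with Sprinkler=4, Soil=6, Growth=-2]  = -18
Harvest = 3Soil - 2Humidity + 6  [with Soil=6, Humidity=-18]  = 60

60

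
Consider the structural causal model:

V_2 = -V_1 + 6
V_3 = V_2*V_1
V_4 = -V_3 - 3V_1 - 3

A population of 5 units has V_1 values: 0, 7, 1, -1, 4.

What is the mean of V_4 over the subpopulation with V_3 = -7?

Observing V_3=-7 restricts to units where V_3's equation naturally yields -7: V_1 ∈ {7, -1}. In that subpopulation V_4 = -17, 7, mean -5.

-5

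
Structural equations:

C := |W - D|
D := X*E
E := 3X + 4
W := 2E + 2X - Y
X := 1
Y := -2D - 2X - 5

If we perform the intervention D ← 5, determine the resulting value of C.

The intervention breaks the incoming arrows to D: D := X*E no longer applies, and D = 5.
E = 3X + 4  [with X=1]  = 7
Y = -2D - 2X - 5  [with D=5, X=1]  = -17
W = 2E + 2X - Y  [with E=7, X=1, Y=-17]  = 33
C = |W - D|  [with W=33, D=5]  = 28

28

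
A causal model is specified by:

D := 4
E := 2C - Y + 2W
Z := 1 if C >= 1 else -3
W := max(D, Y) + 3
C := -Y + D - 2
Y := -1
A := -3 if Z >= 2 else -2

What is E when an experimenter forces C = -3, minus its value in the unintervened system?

-12

The intervention breaks the incoming arrows to C: C := -Y + D - 2 no longer applies, and C = -3.
W = max(D, Y) + 3  [with D=4, Y=-1]  = 7
E = 2C - Y + 2W  [with C=-3, Y=-1, W=7]  = 9
Without intervention: C = -Y + D - 2  [with Y=-1, D=4]  = 3; W = max(D, Y) + 3  [with D=4, Y=-1]  = 7; E = 2C - Y + 2W  [with C=3, Y=-1, W=7]  = 21.
Change = 9 − 21 = -12.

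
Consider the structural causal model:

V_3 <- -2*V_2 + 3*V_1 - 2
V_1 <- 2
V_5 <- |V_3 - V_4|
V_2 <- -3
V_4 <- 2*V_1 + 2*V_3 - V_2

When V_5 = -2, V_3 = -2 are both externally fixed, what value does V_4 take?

3

Under do(V_5 = -2, V_3 = -2), each intervened variable's structural equation is replaced by its fixed value.
V_4 = 2*V_1 + 2*V_3 - V_2  [with V_1=2, V_3=-2, V_2=-3]  = 3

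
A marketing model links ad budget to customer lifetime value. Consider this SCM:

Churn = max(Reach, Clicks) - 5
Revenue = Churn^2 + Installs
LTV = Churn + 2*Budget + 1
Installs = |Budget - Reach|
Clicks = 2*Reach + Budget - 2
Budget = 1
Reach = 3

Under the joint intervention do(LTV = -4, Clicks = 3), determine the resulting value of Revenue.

Setting LTV = -4, Clicks = 3 by intervention discards those variables' equations.
Installs = |Budget - Reach|  [with Budget=1, Reach=3]  = 2
Churn = max(Reach, Clicks) - 5  [with Reach=3, Clicks=3]  = -2
Revenue = Churn^2 + Installs  [with Churn=-2, Installs=2]  = 6

6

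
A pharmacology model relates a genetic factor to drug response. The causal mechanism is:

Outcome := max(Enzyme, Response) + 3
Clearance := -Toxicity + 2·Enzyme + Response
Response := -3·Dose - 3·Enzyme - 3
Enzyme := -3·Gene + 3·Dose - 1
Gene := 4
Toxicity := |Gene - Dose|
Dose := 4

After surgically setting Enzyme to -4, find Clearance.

-11

The intervention breaks the incoming arrows to Enzyme: Enzyme := -3·Gene + 3·Dose - 1 no longer applies, and Enzyme = -4.
Response = -3·Dose - 3·Enzyme - 3  [with Dose=4, Enzyme=-4]  = -3
Toxicity = |Gene - Dose|  [with Gene=4, Dose=4]  = 0
Clearance = -Toxicity + 2·Enzyme + Response  [with Toxicity=0, Enzyme=-4, Response=-3]  = -11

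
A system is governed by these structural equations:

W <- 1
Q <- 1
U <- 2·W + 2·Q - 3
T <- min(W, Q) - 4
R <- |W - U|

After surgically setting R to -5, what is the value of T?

-3

Intervening sets R = -5 and removes its equation (R <- |W - U|).
No directed path runs from R to T, so T keeps its natural value.
T = min(W, Q) - 4  [with W=1, Q=1]  = -3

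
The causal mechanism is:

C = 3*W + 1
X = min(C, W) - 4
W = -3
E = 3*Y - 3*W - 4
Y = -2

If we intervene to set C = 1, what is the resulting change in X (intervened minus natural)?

Intervening sets C = 1 and removes its equation (C = 3*W + 1).
X = min(C, W) - 4  [with C=1, W=-3]  = -7
Without intervention: C = 3*W + 1  [with W=-3]  = -8; X = min(C, W) - 4  [with C=-8, W=-3]  = -12.
Change = -7 − (-12) = 5.

5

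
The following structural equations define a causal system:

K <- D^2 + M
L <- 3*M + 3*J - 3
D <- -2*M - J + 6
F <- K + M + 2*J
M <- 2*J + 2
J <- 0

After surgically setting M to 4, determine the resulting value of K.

8

do(M=4) replaces the equation M <- 2*J + 2 with the constant M = 4.
D = -2*M - J + 6  [with M=4, J=0]  = -2
K = D^2 + M  [with D=-2, M=4]  = 8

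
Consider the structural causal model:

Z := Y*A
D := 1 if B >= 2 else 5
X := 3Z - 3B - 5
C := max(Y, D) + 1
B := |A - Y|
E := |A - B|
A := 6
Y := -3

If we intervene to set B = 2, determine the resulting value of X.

-65

The intervention breaks the incoming arrows to B: B := |A - Y| no longer applies, and B = 2.
Z = Y*A  [with Y=-3, A=6]  = -18
X = 3Z - 3B - 5  [with Z=-18, B=2]  = -65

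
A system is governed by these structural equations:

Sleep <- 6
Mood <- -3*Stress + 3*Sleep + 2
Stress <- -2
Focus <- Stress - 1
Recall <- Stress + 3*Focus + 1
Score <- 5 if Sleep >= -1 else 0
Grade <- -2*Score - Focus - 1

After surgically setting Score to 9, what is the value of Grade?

The intervention breaks the incoming arrows to Score: Score <- 5 if Sleep >= -1 else 0 no longer applies, and Score = 9.
Focus = Stress - 1  [with Stress=-2]  = -3
Grade = -2*Score - Focus - 1  [with Score=9, Focus=-3]  = -16

-16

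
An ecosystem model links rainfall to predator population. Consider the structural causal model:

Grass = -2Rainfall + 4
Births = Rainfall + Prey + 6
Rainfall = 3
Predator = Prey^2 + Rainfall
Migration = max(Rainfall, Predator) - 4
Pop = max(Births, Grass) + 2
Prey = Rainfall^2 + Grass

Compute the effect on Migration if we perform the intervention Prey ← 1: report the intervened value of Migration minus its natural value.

The intervention breaks the incoming arrows to Prey: Prey = Rainfall^2 + Grass no longer applies, and Prey = 1.
Predator = Prey^2 + Rainfall  [with Prey=1, Rainfall=3]  = 4
Migration = max(Rainfall, Predator) - 4  [with Rainfall=3, Predator=4]  = 0
Without intervention: Grass = -2Rainfall + 4  [with Rainfall=3]  = -2; Prey = Rainfall^2 + Grass  [with Rainfall=3, Grass=-2]  = 7; Predator = Prey^2 + Rainfall  [with Prey=7, Rainfall=3]  = 52; Migration = max(Rainfall, Predator) - 4  [with Rainfall=3, Predator=52]  = 48.
Change = 0 − 48 = -48.

-48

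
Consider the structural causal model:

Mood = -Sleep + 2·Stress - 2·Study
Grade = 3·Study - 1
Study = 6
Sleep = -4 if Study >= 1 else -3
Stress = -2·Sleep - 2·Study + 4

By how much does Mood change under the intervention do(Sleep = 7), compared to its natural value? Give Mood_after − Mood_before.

-55

Under do(Sleep=7), the mechanism Sleep = -4 if Study >= 1 else -3 is discarded; Sleep is fixed at 7.
Stress = -2·Sleep - 2·Study + 4  [with Sleep=7, Study=6]  = -22
Mood = -Sleep + 2·Stress - 2·Study  [with Sleep=7, Stress=-22, Study=6]  = -63
Without intervention: Sleep = -4 if Study >= 1 else -3  [with Study=6]  = -4; Stress = -2·Sleep - 2·Study + 4  [with Sleep=-4, Study=6]  = 0; Mood = -Sleep + 2·Stress - 2·Study  [with Sleep=-4, Stress=0, Study=6]  = -8.
Change = -63 − (-8) = -55.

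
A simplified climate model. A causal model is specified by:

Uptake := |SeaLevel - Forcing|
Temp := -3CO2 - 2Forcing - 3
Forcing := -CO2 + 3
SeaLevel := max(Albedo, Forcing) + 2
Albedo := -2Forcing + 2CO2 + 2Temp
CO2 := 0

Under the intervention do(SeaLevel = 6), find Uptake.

3

The intervention breaks the incoming arrows to SeaLevel: SeaLevel := max(Albedo, Forcing) + 2 no longer applies, and SeaLevel = 6.
Forcing = -CO2 + 3  [with CO2=0]  = 3
Uptake = |SeaLevel - Forcing|  [with SeaLevel=6, Forcing=3]  = 3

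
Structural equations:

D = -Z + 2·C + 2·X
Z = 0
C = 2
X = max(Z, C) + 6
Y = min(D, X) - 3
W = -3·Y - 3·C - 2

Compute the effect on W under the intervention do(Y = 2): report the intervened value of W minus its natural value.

The intervention breaks the incoming arrows to Y: Y = min(D, X) - 3 no longer applies, and Y = 2.
W = -3·Y - 3·C - 2  [with Y=2, C=2]  = -14
Without intervention: X = max(Z, C) + 6  [with Z=0, C=2]  = 8; D = -Z + 2·C + 2·X  [with Z=0, C=2, X=8]  = 20; Y = min(D, X) - 3  [with D=20, X=8]  = 5; W = -3·Y - 3·C - 2  [with Y=5, C=2]  = -23.
Change = -14 − (-23) = 9.

9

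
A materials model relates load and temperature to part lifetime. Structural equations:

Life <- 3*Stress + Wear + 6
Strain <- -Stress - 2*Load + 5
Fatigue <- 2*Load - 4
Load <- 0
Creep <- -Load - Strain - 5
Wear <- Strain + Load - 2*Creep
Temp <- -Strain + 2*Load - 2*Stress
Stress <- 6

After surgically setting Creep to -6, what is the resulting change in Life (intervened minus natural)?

do(Creep=-6) replaces the equation Creep <- -Load - Strain - 5 with the constant Creep = -6.
Strain = -Stress - 2*Load + 5  [with Stress=6, Load=0]  = -1
Wear = Strain + Load - 2*Creep  [with Strain=-1, Load=0, Creep=-6]  = 11
Life = 3*Stress + Wear + 6  [with Stress=6, Wear=11]  = 35
Without intervention: Strain = -Stress - 2*Load + 5  [with Stress=6, Load=0]  = -1; Creep = -Load - Strain - 5  [with Load=0, Strain=-1]  = -4; Wear = Strain + Load - 2*Creep  [with Strain=-1, Load=0, Creep=-4]  = 7; Life = 3*Stress + Wear + 6  [with Stress=6, Wear=7]  = 31.
Change = 35 − 31 = 4.

4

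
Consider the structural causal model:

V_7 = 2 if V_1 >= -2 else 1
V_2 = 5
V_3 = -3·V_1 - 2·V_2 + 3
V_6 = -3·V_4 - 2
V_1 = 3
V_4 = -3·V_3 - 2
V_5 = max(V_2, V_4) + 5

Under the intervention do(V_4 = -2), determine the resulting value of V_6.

4

Under do(V_4=-2), the mechanism V_4 = -3·V_3 - 2 is discarded; V_4 is fixed at -2.
V_6 = -3·V_4 - 2  [with V_4=-2]  = 4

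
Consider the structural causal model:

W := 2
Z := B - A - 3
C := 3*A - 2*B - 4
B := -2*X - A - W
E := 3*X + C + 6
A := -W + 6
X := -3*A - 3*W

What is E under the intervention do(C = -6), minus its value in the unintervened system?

46

The intervention breaks the incoming arrows to C: C := 3*A - 2*B - 4 no longer applies, and C = -6.
A = -W + 6  [with W=2]  = 4
X = -3*A - 3*W  [with A=4, W=2]  = -18
E = 3*X + C + 6  [with X=-18, C=-6]  = -54
Without intervention: A = -W + 6  [with W=2]  = 4; X = -3*A - 3*W  [with A=4, W=2]  = -18; B = -2*X - A - W  [with X=-18, A=4, W=2]  = 30; C = 3*A - 2*B - 4  [with A=4, B=30]  = -52; E = 3*X + C + 6  [with X=-18, C=-52]  = -100.
Change = -54 − (-100) = 46.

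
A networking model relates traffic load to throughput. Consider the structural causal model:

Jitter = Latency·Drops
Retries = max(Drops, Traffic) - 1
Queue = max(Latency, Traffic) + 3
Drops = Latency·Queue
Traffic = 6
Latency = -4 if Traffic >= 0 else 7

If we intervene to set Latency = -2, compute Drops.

-18

Under do(Latency=-2), the mechanism Latency = -4 if Traffic >= 0 else 7 is discarded; Latency is fixed at -2.
Queue = max(Latency, Traffic) + 3  [with Latency=-2, Traffic=6]  = 9
Drops = Latency·Queue  [with Latency=-2, Queue=9]  = -18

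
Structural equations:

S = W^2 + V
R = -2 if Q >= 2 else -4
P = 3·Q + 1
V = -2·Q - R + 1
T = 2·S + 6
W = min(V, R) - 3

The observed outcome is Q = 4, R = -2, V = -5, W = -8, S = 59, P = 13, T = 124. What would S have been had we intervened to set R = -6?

do(R=-6) replaces the equation R = -2 if Q >= 2 else -4 with the constant R = -6.
V = -2·Q - R + 1  [with Q=4, R=-6]  = -1
W = min(V, R) - 3  [with V=-1, R=-6]  = -9
S = W^2 + V  [with W=-9, V=-1]  = 80

80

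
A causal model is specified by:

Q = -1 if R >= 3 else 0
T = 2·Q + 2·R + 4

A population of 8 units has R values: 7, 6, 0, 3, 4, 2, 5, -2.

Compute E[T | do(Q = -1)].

Every unit gets Q=-1 under the intervention. T values become 16, 14, 2, 8, 10, 6, 12, -2; E[T|do(Q=-1)] = 8.25.

8.25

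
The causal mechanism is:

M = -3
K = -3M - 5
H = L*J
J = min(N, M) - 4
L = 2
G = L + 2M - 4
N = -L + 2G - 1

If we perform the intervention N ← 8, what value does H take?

-14

The intervention breaks the incoming arrows to N: N = -L + 2G - 1 no longer applies, and N = 8.
J = min(N, M) - 4  [with N=8, M=-3]  = -7
H = L*J  [with L=2, J=-7]  = -14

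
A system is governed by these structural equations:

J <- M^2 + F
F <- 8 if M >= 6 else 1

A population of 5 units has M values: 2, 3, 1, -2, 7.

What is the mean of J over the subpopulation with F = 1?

Observing F=1 restricts to units where F's equation naturally yields 1: M ∈ {2, 3, 1, -2}. In that subpopulation J = 5, 10, 2, 5, mean 5.5.

5.5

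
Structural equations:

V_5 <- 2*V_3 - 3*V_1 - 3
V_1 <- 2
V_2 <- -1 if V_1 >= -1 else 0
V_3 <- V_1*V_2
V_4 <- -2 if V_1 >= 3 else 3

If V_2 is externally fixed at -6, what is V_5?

-33

do(V_2=-6) replaces the equation V_2 <- -1 if V_1 >= -1 else 0 with the constant V_2 = -6.
V_3 = V_1*V_2  [with V_1=2, V_2=-6]  = -12
V_5 = 2*V_3 - 3*V_1 - 3  [with V_3=-12, V_1=2]  = -33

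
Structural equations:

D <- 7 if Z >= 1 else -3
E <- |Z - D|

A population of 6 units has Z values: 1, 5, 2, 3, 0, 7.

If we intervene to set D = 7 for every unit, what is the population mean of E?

4

Every unit gets D=7 under the intervention. E values become 6, 2, 5, 4, 7, 0; E[E|do(D=7)] = 4.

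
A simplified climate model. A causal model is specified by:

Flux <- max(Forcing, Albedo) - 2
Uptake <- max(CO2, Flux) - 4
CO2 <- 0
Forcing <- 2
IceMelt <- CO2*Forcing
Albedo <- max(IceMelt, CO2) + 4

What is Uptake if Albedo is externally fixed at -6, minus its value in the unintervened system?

Under do(Albedo=-6), the mechanism Albedo <- max(IceMelt, CO2) + 4 is discarded; Albedo is fixed at -6.
Flux = max(Forcing, Albedo) - 2  [with Forcing=2, Albedo=-6]  = 0
Uptake = max(CO2, Flux) - 4  [with CO2=0, Flux=0]  = -4
Without intervention: IceMelt = CO2*Forcing  [with CO2=0, Forcing=2]  = 0; Albedo = max(IceMelt, CO2) + 4  [with IceMelt=0, CO2=0]  = 4; Flux = max(Forcing, Albedo) - 2  [with Forcing=2, Albedo=4]  = 2; Uptake = max(CO2, Flux) - 4  [with CO2=0, Flux=2]  = -2.
Change = -4 − (-2) = -2.

-2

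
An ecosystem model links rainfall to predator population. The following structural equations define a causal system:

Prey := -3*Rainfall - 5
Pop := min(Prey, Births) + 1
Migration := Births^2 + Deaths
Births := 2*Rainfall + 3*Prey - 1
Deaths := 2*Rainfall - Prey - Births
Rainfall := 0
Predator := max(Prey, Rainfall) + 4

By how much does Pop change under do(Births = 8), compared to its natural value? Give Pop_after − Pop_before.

The intervention breaks the incoming arrows to Births: Births := 2*Rainfall + 3*Prey - 1 no longer applies, and Births = 8.
Prey = -3*Rainfall - 5  [with Rainfall=0]  = -5
Pop = min(Prey, Births) + 1  [with Prey=-5, Births=8]  = -4
Without intervention: Prey = -3*Rainfall - 5  [with Rainfall=0]  = -5; Births = 2*Rainfall + 3*Prey - 1  [with Rainfall=0, Prey=-5]  = -16; Pop = min(Prey, Births) + 1  [with Prey=-5, Births=-16]  = -15.
Change = -4 − (-15) = 11.

11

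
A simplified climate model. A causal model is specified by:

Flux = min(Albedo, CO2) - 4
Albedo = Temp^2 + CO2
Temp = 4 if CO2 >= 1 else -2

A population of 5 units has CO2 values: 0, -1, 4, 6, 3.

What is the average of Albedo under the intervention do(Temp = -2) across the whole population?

6.4

Under do(Temp=-2), Temp's equation is replaced by Temp=-2 for every unit. Per-unit Albedo: 4, 3, 8, 10, 7. Mean = 6.4.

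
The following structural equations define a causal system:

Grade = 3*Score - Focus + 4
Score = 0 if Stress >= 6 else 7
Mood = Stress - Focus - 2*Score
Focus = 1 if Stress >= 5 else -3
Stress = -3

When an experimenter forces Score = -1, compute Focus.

-3

Under do(Score=-1), the mechanism Score = 0 if Stress >= 6 else 7 is discarded; Score is fixed at -1.
Since Focus is not a descendant of the intervened variable, it is unaffected.
Focus = 1 if Stress >= 5 else -3  [with Stress=-3]  = -3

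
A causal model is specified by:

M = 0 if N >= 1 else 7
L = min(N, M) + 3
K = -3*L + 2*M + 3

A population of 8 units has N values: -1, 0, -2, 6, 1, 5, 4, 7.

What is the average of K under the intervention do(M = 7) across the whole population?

0.5

The intervention sets M=7 in all 8 units regardless of N. Recomputing K per unit gives 11, 8, 14, -10, 5, -7, -4, -13; average 0.5.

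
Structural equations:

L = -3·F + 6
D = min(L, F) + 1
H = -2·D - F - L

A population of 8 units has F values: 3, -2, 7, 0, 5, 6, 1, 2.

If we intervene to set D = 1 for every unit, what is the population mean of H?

do(D=1) breaks D's dependence on F. With D=1 fixed, H across the units is -2, -12, 6, -8, 2, 4, -6, -4, mean -2.5.

-2.5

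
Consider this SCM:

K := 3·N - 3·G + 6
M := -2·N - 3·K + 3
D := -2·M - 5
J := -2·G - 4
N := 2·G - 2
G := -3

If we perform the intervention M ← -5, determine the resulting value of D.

Intervening sets M = -5 and removes its equation (M := -2·N - 3·K + 3).
D = -2·M - 5  [with M=-5]  = 5

5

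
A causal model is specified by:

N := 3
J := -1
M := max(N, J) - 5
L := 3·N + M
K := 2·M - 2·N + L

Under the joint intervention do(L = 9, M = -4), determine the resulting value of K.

The joint intervention fixes L = 9, M = -4, removing each variable's own equation.
K = 2·M - 2·N + L  [with M=-4, N=3, L=9]  = -5

-5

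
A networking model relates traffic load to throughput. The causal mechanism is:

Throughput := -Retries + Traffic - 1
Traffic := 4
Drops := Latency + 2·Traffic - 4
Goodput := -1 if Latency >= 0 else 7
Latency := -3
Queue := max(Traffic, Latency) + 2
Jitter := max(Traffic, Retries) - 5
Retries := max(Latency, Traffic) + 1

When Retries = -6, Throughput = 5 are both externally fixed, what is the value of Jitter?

-1

Under do(Retries = -6, Throughput = 5), each intervened variable's structural equation is replaced by its fixed value.
Jitter = max(Traffic, Retries) - 5  [with Traffic=4, Retries=-6]  = -1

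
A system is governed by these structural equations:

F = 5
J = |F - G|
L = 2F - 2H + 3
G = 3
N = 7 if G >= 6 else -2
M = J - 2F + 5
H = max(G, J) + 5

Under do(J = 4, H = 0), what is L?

13

Setting J = 4, H = 0 by intervention discards those variables' equations.
L = 2F - 2H + 3  [with F=5, H=0]  = 13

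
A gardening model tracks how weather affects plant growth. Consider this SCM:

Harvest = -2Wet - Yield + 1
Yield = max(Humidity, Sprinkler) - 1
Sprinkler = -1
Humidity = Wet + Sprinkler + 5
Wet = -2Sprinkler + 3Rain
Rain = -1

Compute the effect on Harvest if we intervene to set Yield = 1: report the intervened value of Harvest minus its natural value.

1

The intervention breaks the incoming arrows to Yield: Yield = max(Humidity, Sprinkler) - 1 no longer applies, and Yield = 1.
Wet = -2Sprinkler + 3Rain  [with Sprinkler=-1, Rain=-1]  = -1
Harvest = -2Wet - Yield + 1  [with Wet=-1, Yield=1]  = 2
Without intervention: Wet = -2Sprinkler + 3Rain  [with Sprinkler=-1, Rain=-1]  = -1; Humidity = Wet + Sprinkler + 5  [with Wet=-1, Sprinkler=-1]  = 3; Yield = max(Humidity, Sprinkler) - 1  [with Humidity=3, Sprinkler=-1]  = 2; Harvest = -2Wet - Yield + 1  [with Wet=-1, Yield=2]  = 1.
Change = 2 − 1 = 1.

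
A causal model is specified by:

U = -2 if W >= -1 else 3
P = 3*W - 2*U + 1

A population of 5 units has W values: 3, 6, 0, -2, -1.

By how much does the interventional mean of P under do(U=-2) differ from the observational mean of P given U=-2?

Under do(U=-2), U's equation is replaced by U=-2 for every unit. Per-unit P: 14, 23, 5, -1, 2. Mean = 8.6.
Conditioning on U=-2 selects the 4 unit(s) with W ∈ {3, 6, 0, -1}. Their P values: 14, 23, 5, 2. Mean = 11.
Difference = 8.6 − 11 = -2.4.

-2.4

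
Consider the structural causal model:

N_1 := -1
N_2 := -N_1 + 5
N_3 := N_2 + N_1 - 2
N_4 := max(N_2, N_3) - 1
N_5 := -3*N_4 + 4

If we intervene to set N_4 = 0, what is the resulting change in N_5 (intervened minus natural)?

15

Intervening sets N_4 = 0 and removes its equation (N_4 := max(N_2, N_3) - 1).
N_5 = -3*N_4 + 4  [with N_4=0]  = 4
Without intervention: N_2 = -N_1 + 5  [with N_1=-1]  = 6; N_3 = N_2 + N_1 - 2  [with N_2=6, N_1=-1]  = 3; N_4 = max(N_2, N_3) - 1  [with N_2=6, N_3=3]  = 5; N_5 = -3*N_4 + 4  [with N_4=5]  = -11.
Change = 4 − (-11) = 15.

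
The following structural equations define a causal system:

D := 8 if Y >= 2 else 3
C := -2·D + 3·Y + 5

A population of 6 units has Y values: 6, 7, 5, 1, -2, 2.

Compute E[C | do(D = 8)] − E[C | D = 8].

-5.5

Every unit gets D=8 under the intervention. C values become 7, 10, 4, -8, -17, -5; E[C|do(D=8)] = -1.5.
E[C|D=8] averages over only the 4 units with D=8 (Y = 6, 7, 5, 2): C = 7, 10, 4, -5, mean 4.
Difference = -1.5 − 4 = -5.5.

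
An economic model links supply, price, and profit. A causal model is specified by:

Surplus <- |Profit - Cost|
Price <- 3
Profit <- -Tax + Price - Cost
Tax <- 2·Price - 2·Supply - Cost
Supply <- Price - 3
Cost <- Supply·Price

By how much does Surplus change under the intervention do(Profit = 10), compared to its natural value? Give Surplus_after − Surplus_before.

7

The intervention breaks the incoming arrows to Profit: Profit <- -Tax + Price - Cost no longer applies, and Profit = 10.
Supply = Price - 3  [with Price=3]  = 0
Cost = Supply·Price  [with Supply=0, Price=3]  = 0
Surplus = |Profit - Cost|  [with Profit=10, Cost=0]  = 10
Without intervention: Supply = Price - 3  [with Price=3]  = 0; Cost = Supply·Price  [with Supply=0, Price=3]  = 0; Tax = 2·Price - 2·Supply - Cost  [with Price=3, Supply=0, Cost=0]  = 6; Profit = -Tax + Price - Cost  [with Tax=6, Price=3, Cost=0]  = -3; Surplus = |Profit - Cost|  [with Profit=-3, Cost=0]  = 3.
Change = 10 − 3 = 7.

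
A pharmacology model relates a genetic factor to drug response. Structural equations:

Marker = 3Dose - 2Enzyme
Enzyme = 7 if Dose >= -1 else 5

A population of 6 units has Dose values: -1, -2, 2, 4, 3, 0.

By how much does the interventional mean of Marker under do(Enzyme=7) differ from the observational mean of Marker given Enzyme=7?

-1.8

Every unit gets Enzyme=7 under the intervention. Marker values become -17, -20, -8, -2, -5, -14; E[Marker|do(Enzyme=7)] = -11.
Conditioning on Enzyme=7 selects the 5 unit(s) with Dose ∈ {-1, 2, 4, 3, 0}. Their Marker values: -17, -8, -2, -5, -14. Mean = -9.2.
Difference = -11 − (-9.2) = -1.8.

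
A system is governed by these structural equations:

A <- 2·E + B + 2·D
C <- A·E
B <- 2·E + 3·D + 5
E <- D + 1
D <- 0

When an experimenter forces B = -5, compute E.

1

Under do(B=-5), the mechanism B <- 2·E + 3·D + 5 is discarded; B is fixed at -5.
Since E is not a descendant of the intervened variable, it is unaffected.
E = D + 1  [with D=0]  = 1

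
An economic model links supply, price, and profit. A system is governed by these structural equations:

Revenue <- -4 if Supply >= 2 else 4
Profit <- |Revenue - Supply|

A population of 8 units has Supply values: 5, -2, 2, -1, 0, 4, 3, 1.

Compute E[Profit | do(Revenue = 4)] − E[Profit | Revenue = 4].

do(Revenue=4) breaks Revenue's dependence on Supply. With Revenue=4 fixed, Profit across the units is 1, 6, 2, 5, 4, 0, 1, 3, mean 2.75.
Observing Revenue=4 restricts to units where Revenue's equation naturally yields 4: Supply ∈ {-2, -1, 0, 1}. In that subpopulation Profit = 6, 5, 4, 3, mean 4.5.
Difference = 2.75 − 4.5 = -1.75.

-1.75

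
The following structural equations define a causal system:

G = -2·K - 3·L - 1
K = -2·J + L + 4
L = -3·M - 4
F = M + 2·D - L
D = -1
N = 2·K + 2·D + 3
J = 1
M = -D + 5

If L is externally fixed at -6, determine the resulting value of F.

10

Intervening sets L = -6 and removes its equation (L = -3·M - 4).
M = -D + 5  [with D=-1]  = 6
F = M + 2·D - L  [with M=6, D=-1, L=-6]  = 10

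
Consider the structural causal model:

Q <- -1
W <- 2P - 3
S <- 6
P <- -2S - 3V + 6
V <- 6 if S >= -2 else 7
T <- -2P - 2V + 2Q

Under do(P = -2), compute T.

-10

Intervening sets P = -2 and removes its equation (P <- -2S - 3V + 6).
V = 6 if S >= -2 else 7  [with S=6]  = 6
T = -2P - 2V + 2Q  [with P=-2, V=6, Q=-1]  = -10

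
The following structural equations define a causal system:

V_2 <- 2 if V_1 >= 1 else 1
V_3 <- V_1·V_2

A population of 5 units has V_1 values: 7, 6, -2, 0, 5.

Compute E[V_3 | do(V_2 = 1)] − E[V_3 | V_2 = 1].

4.2

Every unit gets V_2=1 under the intervention. V_3 values become 7, 6, -2, 0, 5; E[V_3|do(V_2=1)] = 3.2.
Observing V_2=1 restricts to units where V_2's equation naturally yields 1: V_1 ∈ {-2, 0}. In that subpopulation V_3 = -2, 0, mean -1.
Difference = 3.2 − (-1) = 4.2.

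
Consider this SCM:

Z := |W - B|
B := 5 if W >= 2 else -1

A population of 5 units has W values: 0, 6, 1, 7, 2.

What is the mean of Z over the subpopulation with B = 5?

Observing B=5 restricts to units where B's equation naturally yields 5: W ∈ {6, 7, 2}. In that subpopulation Z = 1, 2, 3, mean 2.

2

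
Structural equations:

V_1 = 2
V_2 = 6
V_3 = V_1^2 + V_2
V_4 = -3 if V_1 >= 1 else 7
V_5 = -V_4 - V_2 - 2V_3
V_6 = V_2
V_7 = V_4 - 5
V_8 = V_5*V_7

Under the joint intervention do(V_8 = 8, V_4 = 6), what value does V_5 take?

-32

Setting V_8 = 8, V_4 = 6 by intervention discards those variables' equations.
V_3 = V_1^2 + V_2  [with V_1=2, V_2=6]  = 10
V_5 = -V_4 - V_2 - 2V_3  [with V_4=6, V_2=6, V_3=10]  = -32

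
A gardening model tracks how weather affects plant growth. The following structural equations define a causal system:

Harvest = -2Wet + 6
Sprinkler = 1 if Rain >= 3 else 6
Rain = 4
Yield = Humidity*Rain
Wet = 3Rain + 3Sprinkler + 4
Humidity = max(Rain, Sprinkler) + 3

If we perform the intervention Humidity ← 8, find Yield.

32

Intervening sets Humidity = 8 and removes its equation (Humidity = max(Rain, Sprinkler) + 3).
Yield = Humidity*Rain  [with Humidity=8, Rain=4]  = 32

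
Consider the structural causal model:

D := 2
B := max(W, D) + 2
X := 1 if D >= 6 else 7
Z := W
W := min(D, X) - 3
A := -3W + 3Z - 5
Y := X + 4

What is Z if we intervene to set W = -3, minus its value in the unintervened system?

The intervention breaks the incoming arrows to W: W := min(D, X) - 3 no longer applies, and W = -3.
Z = W  [with W=-3]  = -3
Without intervention: X = 1 if D >= 6 else 7  [with D=2]  = 7; W = min(D, X) - 3  [with D=2, X=7]  = -1; Z = W  [with W=-1]  = -1.
Change = -3 − (-1) = -2.

-2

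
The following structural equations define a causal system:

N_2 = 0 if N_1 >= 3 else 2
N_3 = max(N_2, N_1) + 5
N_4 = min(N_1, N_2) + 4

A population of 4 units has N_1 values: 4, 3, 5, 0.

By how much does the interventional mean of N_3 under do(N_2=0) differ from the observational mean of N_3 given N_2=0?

-1

The intervention sets N_2=0 in all 4 units regardless of N_1. Recomputing N_3 per unit gives 9, 8, 10, 5; average 8.
Observing N_2=0 restricts to units where N_2's equation naturally yields 0: N_1 ∈ {4, 3, 5}. In that subpopulation N_3 = 9, 8, 10, mean 9.
Difference = 8 − 9 = -1.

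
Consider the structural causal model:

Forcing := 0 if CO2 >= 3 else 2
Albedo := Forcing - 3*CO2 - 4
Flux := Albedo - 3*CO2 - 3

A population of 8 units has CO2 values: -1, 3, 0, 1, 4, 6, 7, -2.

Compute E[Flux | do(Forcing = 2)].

-18.5

Every unit gets Forcing=2 under the intervention. Flux values become 1, -23, -5, -11, -29, -41, -47, 7; E[Flux|do(Forcing=2)] = -18.5.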